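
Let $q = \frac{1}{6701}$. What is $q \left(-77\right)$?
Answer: $- \frac{77}{6701} \approx -0.011491$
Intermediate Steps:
$q = \frac{1}{6701} \approx 0.00014923$
$q \left(-77\right) = \frac{1}{6701} \left(-77\right) = - \frac{77}{6701}$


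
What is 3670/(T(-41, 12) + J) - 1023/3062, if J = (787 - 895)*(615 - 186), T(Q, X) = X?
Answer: -2931145/7091592 ≈ -0.41333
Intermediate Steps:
J = -46332 (J = -108*429 = -46332)
3670/(T(-41, 12) + J) - 1023/3062 = 3670/(12 - 46332) - 1023/3062 = 3670/(-46320) - 1023*1/3062 = 3670*(-1/46320) - 1023/3062 = -367/4632 - 1023/3062 = -2931145/7091592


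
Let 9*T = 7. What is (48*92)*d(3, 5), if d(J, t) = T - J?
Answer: -29440/3 ≈ -9813.3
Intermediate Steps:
T = 7/9 (T = (1/9)*7 = 7/9 ≈ 0.77778)
d(J, t) = 7/9 - J
(48*92)*d(3, 5) = (48*92)*(7/9 - 1*3) = 4416*(7/9 - 3) = 4416*(-20/9) = -29440/3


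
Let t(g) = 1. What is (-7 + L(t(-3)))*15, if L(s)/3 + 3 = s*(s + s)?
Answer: -150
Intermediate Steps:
L(s) = -9 + 6*s² (L(s) = -9 + 3*(s*(s + s)) = -9 + 3*(s*(2*s)) = -9 + 3*(2*s²) = -9 + 6*s²)
(-7 + L(t(-3)))*15 = (-7 + (-9 + 6*1²))*15 = (-7 + (-9 + 6*1))*15 = (-7 + (-9 + 6))*15 = (-7 - 3)*15 = -10*15 = -150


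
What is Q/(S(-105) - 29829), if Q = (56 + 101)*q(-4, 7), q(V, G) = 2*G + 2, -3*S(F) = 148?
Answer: -7536/89635 ≈ -0.084074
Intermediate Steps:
S(F) = -148/3 (S(F) = -1/3*148 = -148/3)
q(V, G) = 2 + 2*G
Q = 2512 (Q = (56 + 101)*(2 + 2*7) = 157*(2 + 14) = 157*16 = 2512)
Q/(S(-105) - 29829) = 2512/(-148/3 - 29829) = 2512/(-89635/3) = 2512*(-3/89635) = -7536/89635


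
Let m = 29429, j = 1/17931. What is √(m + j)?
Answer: 10*√94620344934/17931 ≈ 171.55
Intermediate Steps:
j = 1/17931 ≈ 5.5769e-5
√(m + j) = √(29429 + 1/17931) = √(527691400/17931) = 10*√94620344934/17931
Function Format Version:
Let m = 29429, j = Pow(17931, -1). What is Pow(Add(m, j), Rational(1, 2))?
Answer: Mul(Rational(10, 17931), Pow(94620344934, Rational(1, 2))) ≈ 171.55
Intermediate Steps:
j = Rational(1, 17931) ≈ 5.5769e-5
Pow(Add(m, j), Rational(1, 2)) = Pow(Add(29429, Rational(1, 17931)), Rational(1, 2)) = Pow(Rational(527691400, 17931), Rational(1, 2)) = Mul(Rational(10, 17931), Pow(94620344934, Rational(1, 2)))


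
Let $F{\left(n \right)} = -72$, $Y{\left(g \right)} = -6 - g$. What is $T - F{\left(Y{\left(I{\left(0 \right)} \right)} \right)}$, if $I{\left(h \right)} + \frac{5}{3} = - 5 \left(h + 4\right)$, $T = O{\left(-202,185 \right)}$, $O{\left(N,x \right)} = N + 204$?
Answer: $74$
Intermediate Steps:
$O{\left(N,x \right)} = 204 + N$
$T = 2$ ($T = 204 - 202 = 2$)
$I{\left(h \right)} = - \frac{65}{3} - 5 h$ ($I{\left(h \right)} = - \frac{5}{3} - 5 \left(h + 4\right) = - \frac{5}{3} - 5 \left(4 + h\right) = - \frac{5}{3} - \left(20 + 5 h\right) = - \frac{65}{3} - 5 h$)
$T - F{\left(Y{\left(I{\left(0 \right)} \right)} \right)} = 2 - -72 = 2 + 72 = 74$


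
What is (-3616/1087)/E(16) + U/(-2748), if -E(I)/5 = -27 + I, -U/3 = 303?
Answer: 14802599/54763060 ≈ 0.27030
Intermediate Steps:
U = -909 (U = -3*303 = -909)
E(I) = 135 - 5*I (E(I) = -5*(-27 + I) = 135 - 5*I)
(-3616/1087)/E(16) + U/(-2748) = (-3616/1087)/(135 - 5*16) - 909/(-2748) = (-3616*1/1087)/(135 - 80) - 909*(-1/2748) = -3616/1087/55 + 303/916 = -3616/1087*1/55 + 303/916 = -3616/59785 + 303/916 = 14802599/54763060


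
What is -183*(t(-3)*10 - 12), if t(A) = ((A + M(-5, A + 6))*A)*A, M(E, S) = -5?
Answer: 133956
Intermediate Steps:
t(A) = A²*(-5 + A) (t(A) = ((A - 5)*A)*A = ((-5 + A)*A)*A = (A*(-5 + A))*A = A²*(-5 + A))
-183*(t(-3)*10 - 12) = -183*(((-3)²*(-5 - 3))*10 - 12) = -183*((9*(-8))*10 - 12) = -183*(-72*10 - 12) = -183*(-720 - 12) = -183*(-732) = 133956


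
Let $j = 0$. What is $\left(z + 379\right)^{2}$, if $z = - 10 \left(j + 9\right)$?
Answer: $83521$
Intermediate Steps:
$z = -90$ ($z = - 10 \left(0 + 9\right) = \left(-10\right) 9 = -90$)
$\left(z + 379\right)^{2} = \left(-90 + 379\right)^{2} = 289^{2} = 83521$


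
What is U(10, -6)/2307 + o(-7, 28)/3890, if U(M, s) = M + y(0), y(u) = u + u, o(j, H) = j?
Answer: 22751/8974230 ≈ 0.0025351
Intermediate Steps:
y(u) = 2*u
U(M, s) = M (U(M, s) = M + 2*0 = M + 0 = M)
U(10, -6)/2307 + o(-7, 28)/3890 = 10/2307 - 7/3890 = 22751/8974230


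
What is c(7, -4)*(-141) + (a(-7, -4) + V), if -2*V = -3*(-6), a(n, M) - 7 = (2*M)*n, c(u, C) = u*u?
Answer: -6855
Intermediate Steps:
c(u, C) = u²
a(n, M) = 7 + 2*M*n (a(n, M) = 7 + (2*M)*n = 7 + 2*M*n)
V = -9 (V = -(-3)*(-6)/2 = -½*18 = -9)
c(7, -4)*(-141) + (a(-7, -4) + V) = 7²*(-141) + ((7 + 2*(-4)*(-7)) - 9) = 49*(-141) + ((7 + 56) - 9) = -6909 + (63 - 9) = -6909 + 54 = -6855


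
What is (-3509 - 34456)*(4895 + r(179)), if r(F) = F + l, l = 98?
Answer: -196354980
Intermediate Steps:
r(F) = 98 + F (r(F) = F + 98 = 98 + F)
(-3509 - 34456)*(4895 + r(179)) = (-3509 - 34456)*(4895 + (98 + 179)) = -37965*(4895 + 277) = -37965*5172 = -196354980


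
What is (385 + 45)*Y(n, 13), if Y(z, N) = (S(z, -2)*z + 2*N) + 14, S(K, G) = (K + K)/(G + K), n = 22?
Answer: 38012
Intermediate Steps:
S(K, G) = 2*K/(G + K) (S(K, G) = (2*K)/(G + K) = 2*K/(G + K))
Y(z, N) = 14 + 2*N + 2*z²/(-2 + z) (Y(z, N) = ((2*z/(-2 + z))*z + 2*N) + 14 = (2*z²/(-2 + z) + 2*N) + 14 = (2*N + 2*z²/(-2 + z)) + 14 = 14 + 2*N + 2*z²/(-2 + z))
(385 + 45)*Y(n, 13) = (385 + 45)*(2*(22² + (-2 + 22)*(7 + 13))/(-2 + 22)) = 430*(2*(484 + 20*20)/20) = 430*(2*(1/20)*(484 + 400)) = 430*(2*(1/20)*884) = 430*(442/5) = 38012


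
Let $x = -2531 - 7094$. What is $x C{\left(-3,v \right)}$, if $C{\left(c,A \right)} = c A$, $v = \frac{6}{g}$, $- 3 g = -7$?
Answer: $74250$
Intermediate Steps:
$g = \frac{7}{3}$ ($g = \left(- \frac{1}{3}\right) \left(-7\right) = \frac{7}{3} \approx 2.3333$)
$v = \frac{18}{7}$ ($v = \frac{6}{\frac{7}{3}} = 6 \cdot \frac{3}{7} = \frac{18}{7} \approx 2.5714$)
$C{\left(c,A \right)} = A c$
$x = -9625$ ($x = -2531 - 7094 = -9625$)
$x C{\left(-3,v \right)} = - 9625 \cdot \frac{18}{7} \left(-3\right) = \left(-9625\right) \left(- \frac{54}{7}\right) = 74250$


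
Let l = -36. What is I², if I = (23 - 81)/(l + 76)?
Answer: 841/400 ≈ 2.1025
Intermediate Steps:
I = -29/20 (I = (23 - 81)/(-36 + 76) = -58/40 = -58*1/40 = -29/20 ≈ -1.4500)
I² = (-29/20)² = 841/400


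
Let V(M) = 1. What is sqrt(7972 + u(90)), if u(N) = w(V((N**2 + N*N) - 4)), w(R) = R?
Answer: sqrt(7973) ≈ 89.292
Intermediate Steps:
u(N) = 1
sqrt(7972 + u(90)) = sqrt(7972 + 1) = sqrt(7973)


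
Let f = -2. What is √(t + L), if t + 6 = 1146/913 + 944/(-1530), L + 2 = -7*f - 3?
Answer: √197201211845/232815 ≈ 1.9074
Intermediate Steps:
L = 9 (L = -2 + (-7*(-2) - 3) = -2 + (14 - 3) = -2 + 11 = 9)
t = -3744916/698445 (t = -6 + (1146/913 + 944/(-1530)) = -6 + (1146*(1/913) + 944*(-1/1530)) = -6 + (1146/913 - 472/765) = -6 + 445754/698445 = -3744916/698445 ≈ -5.3618)
√(t + L) = √(-3744916/698445 + 9) = √(2541089/698445) = √197201211845/232815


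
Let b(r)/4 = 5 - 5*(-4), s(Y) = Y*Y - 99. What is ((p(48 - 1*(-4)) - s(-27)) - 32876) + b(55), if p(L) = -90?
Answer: -33496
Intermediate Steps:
s(Y) = -99 + Y² (s(Y) = Y² - 99 = -99 + Y²)
b(r) = 100 (b(r) = 4*(5 - 5*(-4)) = 4*(5 + 20) = 4*25 = 100)
((p(48 - 1*(-4)) - s(-27)) - 32876) + b(55) = ((-90 - (-99 + (-27)²)) - 32876) + 100 = ((-90 - (-99 + 729)) - 32876) + 100 = ((-90 - 1*630) - 32876) + 100 = ((-90 - 630) - 32876) + 100 = (-720 - 32876) + 100 = -33596 + 100 = -33496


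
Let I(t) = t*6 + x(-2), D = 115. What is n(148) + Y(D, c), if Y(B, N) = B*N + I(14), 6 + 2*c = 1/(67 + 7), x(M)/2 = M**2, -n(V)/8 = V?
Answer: -212561/148 ≈ -1436.2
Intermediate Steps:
n(V) = -8*V
x(M) = 2*M**2
c = -443/148 (c = -3 + 1/(2*(67 + 7)) = -3 + (1/2)/74 = -3 + (1/2)*(1/74) = -3 + 1/148 = -443/148 ≈ -2.9932)
I(t) = 8 + 6*t (I(t) = t*6 + 2*(-2)**2 = 6*t + 2*4 = 6*t + 8 = 8 + 6*t)
Y(B, N) = 92 + B*N (Y(B, N) = B*N + (8 + 6*14) = B*N + (8 + 84) = B*N + 92 = 92 + B*N)
n(148) + Y(D, c) = -8*148 + (92 + 115*(-443/148)) = -1184 + (92 - 50945/148) = -1184 - 37329/148 = -212561/148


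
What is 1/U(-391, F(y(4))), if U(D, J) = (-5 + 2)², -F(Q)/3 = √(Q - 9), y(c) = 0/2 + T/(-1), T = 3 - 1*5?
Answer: ⅑ ≈ 0.11111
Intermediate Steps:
T = -2 (T = 3 - 5 = -2)
y(c) = 2 (y(c) = 0/2 - 2/(-1) = 0*(½) - 2*(-1) = 0 + 2 = 2)
F(Q) = -3*√(-9 + Q) (F(Q) = -3*√(Q - 9) = -3*√(-9 + Q))
U(D, J) = 9 (U(D, J) = (-3)² = 9)
1/U(-391, F(y(4))) = 1/9 = ⅑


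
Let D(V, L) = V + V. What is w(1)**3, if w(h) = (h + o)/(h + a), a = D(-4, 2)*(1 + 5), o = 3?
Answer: -64/103823 ≈ -0.00061643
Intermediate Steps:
D(V, L) = 2*V
a = -48 (a = (2*(-4))*(1 + 5) = -8*6 = -48)
w(h) = (3 + h)/(-48 + h) (w(h) = (h + 3)/(h - 48) = (3 + h)/(-48 + h))
w(1)**3 = ((3 + 1)/(-48 + 1))**3 = (4/(-47))**3 = (-1/47*4)**3 = (-4/47)**3 = -64/103823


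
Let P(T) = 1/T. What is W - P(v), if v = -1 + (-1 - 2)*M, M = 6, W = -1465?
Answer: -27834/19 ≈ -1464.9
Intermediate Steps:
v = -19 (v = -1 + (-1 - 2)*6 = -1 - 3*6 = -1 - 18 = -19)
W - P(v) = -1465 - 1/(-19) = -1465 - 1*(-1/19) = -1465 + 1/19 = -27834/19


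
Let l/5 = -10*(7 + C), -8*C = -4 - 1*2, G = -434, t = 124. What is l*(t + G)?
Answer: 120125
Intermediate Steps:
C = 3/4 (C = -(-4 - 1*2)/8 = -(-4 - 2)/8 = -1/8*(-6) = 3/4 ≈ 0.75000)
l = -775/2 (l = 5*(-10*(7 + 3/4)) = 5*(-10*31/4) = 5*(-155/2) = -775/2 ≈ -387.50)
l*(t + G) = -775*(124 - 434)/2 = -775/2*(-310) = 120125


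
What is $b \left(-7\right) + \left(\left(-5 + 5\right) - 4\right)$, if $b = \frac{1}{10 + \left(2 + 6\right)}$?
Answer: $- \frac{79}{18} \approx -4.3889$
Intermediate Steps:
$b = \frac{1}{18}$ ($b = \frac{1}{10 + 8} = \frac{1}{18} \approx 0.055556$)
$b \left(-7\right) + \left(\left(-5 + 5\right) - 4\right) = \frac{1}{18} \left(-7\right) + \left(\left(-5 + 5\right) - 4\right) = - \frac{7}{18} + \left(0 - 4\right) = - \frac{7}{18} - 4 = - \frac{79}{18}$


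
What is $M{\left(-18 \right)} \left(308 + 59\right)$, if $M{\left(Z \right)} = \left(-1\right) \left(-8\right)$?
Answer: $2936$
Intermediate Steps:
$M{\left(Z \right)} = 8$
$M{\left(-18 \right)} \left(308 + 59\right) = 8 \left(308 + 59\right) = 8 \cdot 367 = 2936$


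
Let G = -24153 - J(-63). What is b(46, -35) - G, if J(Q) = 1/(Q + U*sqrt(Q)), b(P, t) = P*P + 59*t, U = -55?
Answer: 74741951/3088 + 55*I*sqrt(7)/64848 ≈ 24204.0 + 0.002244*I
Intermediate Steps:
b(P, t) = P**2 + 59*t
J(Q) = 1/(Q - 55*sqrt(Q))
G = -24153 - 1/(-63 - 165*I*sqrt(7)) ≈ -24153.0 - 0.002244*I
b(46, -35) - G = (46**2 + 59*(-35)) - (-3985245*sqrt(7) + 1521638*I)/(3*(-21*I + 55*sqrt(7))) = (2116 - 2065) - (-3985245*sqrt(7) + 1521638*I)/(3*(-21*I + 55*sqrt(7))) = 51 - (-3985245*sqrt(7) + 1521638*I)/(3*(-21*I + 55*sqrt(7)))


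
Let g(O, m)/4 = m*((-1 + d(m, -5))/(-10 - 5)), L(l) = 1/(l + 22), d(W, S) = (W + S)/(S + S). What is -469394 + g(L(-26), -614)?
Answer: -11485566/25 ≈ -4.5942e+5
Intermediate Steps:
d(W, S) = (S + W)/(2*S) (d(W, S) = (S + W)/((2*S)) = (S + W)*(1/(2*S)) = (S + W)/(2*S))
L(l) = 1/(22 + l)
g(O, m) = 4*m*(1/30 + m/150) (g(O, m) = 4*(m*((-1 + (1/2)*(-5 + m)/(-5))/(-10 - 5))) = 4*(m*((-1 + (1/2)*(-1/5)*(-5 + m))/(-15))) = 4*(m*((-1 + (1/2 - m/10))*(-1/15))) = 4*(m*((-1/2 - m/10)*(-1/15))) = 4*(m*(1/30 + m/150)) = 4*m*(1/30 + m/150))
-469394 + g(L(-26), -614) = -469394 + (2/75)*(-614)*(5 - 614) = -469394 + (2/75)*(-614)*(-609) = -469394 + 249284/25 = -11485566/25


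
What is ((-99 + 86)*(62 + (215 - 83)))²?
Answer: 6360484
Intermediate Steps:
((-99 + 86)*(62 + (215 - 83)))² = (-13*(62 + 132))² = (-13*194)² = (-2522)² = 6360484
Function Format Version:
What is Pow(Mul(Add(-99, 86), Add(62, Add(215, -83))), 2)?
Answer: 6360484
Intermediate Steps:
Pow(Mul(Add(-99, 86), Add(62, Add(215, -83))), 2) = Pow(Mul(-13, Add(62, 132)), 2) = Pow(Mul(-13, 194), 2) = Pow(-2522, 2) = 6360484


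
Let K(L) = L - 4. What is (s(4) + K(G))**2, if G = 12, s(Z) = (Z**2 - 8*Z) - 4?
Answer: 144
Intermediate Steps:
s(Z) = -4 + Z**2 - 8*Z
K(L) = -4 + L
(s(4) + K(G))**2 = ((-4 + 4**2 - 8*4) + (-4 + 12))**2 = ((-4 + 16 - 32) + 8)**2 = (-20 + 8)**2 = (-12)**2 = 144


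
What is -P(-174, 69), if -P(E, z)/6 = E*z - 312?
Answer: -73908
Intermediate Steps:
P(E, z) = 1872 - 6*E*z (P(E, z) = -6*(E*z - 312) = -6*(-312 + E*z) = 1872 - 6*E*z)
-P(-174, 69) = -(1872 - 6*(-174)*69) = -(1872 + 72036) = -1*73908 = -73908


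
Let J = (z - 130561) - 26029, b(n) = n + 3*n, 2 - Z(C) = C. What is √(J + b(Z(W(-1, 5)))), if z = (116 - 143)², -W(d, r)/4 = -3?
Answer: I*√155901 ≈ 394.84*I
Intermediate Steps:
W(d, r) = 12 (W(d, r) = -4*(-3) = 12)
z = 729 (z = (-27)² = 729)
Z(C) = 2 - C
b(n) = 4*n
J = -155861 (J = (729 - 130561) - 26029 = -129832 - 26029 = -155861)
√(J + b(Z(W(-1, 5)))) = √(-155861 + 4*(2 - 1*12)) = √(-155861 + 4*(2 - 12)) = √(-155861 + 4*(-10)) = √(-155861 - 40) = √(-155901) = I*√155901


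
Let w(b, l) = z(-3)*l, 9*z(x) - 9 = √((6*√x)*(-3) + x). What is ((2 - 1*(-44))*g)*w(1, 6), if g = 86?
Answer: 23736 + 7912*√(-3 - 18*I*√3)/3 ≈ 33660.0 - 10925.0*I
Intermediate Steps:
z(x) = 1 + √(x - 18*√x)/9 (z(x) = 1 + √((6*√x)*(-3) + x)/9 = 1 + √(-18*√x + x)/9 = 1 + √(x - 18*√x)/9)
w(b, l) = l*(1 + √(-3 - 18*I*√3)/9) (w(b, l) = (1 + √(-3 - 18*I*√3)/9)*l = l*(1 + √(-3 - 18*I*√3)/9))
((2 - 1*(-44))*g)*w(1, 6) = ((2 - 1*(-44))*86)*((⅑)*6*(9 + √(-3 - 18*I*√3))) = ((2 + 44)*86)*(6 + 2*√(-3 - 18*I*√3)/3) = (46*86)*(6 + 2*√(-3 - 18*I*√3)/3) = 3956*(6 + 2*√(-3 - 18*I*√3)/3) = 23736 + 7912*√(-3 - 18*I*√3)/3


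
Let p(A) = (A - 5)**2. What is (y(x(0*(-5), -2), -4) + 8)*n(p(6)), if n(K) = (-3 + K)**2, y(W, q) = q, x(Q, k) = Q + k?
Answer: 16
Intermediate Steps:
p(A) = (-5 + A)**2
(y(x(0*(-5), -2), -4) + 8)*n(p(6)) = (-4 + 8)*(-3 + (-5 + 6)**2)**2 = 4*(-3 + 1**2)**2 = 4*(-3 + 1)**2 = 4*(-2)**2 = 4*4 = 16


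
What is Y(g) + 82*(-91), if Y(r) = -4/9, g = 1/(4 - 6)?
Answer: -67162/9 ≈ -7462.4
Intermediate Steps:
g = -½ (g = 1/(-2) = -½ ≈ -0.50000)
Y(r) = -4/9 (Y(r) = -4*⅑ = -4/9)
Y(g) + 82*(-91) = -4/9 + 82*(-91) = -4/9 - 7462 = -67162/9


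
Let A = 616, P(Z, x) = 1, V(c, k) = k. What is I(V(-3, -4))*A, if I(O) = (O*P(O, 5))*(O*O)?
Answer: -39424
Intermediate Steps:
I(O) = O³ (I(O) = (O*1)*(O*O) = O*O² = O³)
I(V(-3, -4))*A = (-4)³*616 = -64*616 = -39424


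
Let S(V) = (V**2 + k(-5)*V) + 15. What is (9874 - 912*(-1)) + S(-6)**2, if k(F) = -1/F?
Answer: 331651/25 ≈ 13266.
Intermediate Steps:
S(V) = 15 + V**2 + V/5 (S(V) = (V**2 + (-1/(-5))*V) + 15 = (V**2 + (-1*(-1/5))*V) + 15 = (V**2 + V/5) + 15 = 15 + V**2 + V/5)
(9874 - 912*(-1)) + S(-6)**2 = (9874 - 912*(-1)) + (15 + (-6)**2 + (1/5)*(-6))**2 = (9874 - 1*(-912)) + (15 + 36 - 6/5)**2 = (9874 + 912) + (249/5)**2 = 10786 + 62001/25 = 331651/25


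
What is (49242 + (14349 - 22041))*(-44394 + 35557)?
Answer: -367177350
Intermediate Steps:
(49242 + (14349 - 22041))*(-44394 + 35557) = (49242 - 7692)*(-8837) = 41550*(-8837) = -367177350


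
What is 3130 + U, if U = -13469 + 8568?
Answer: -1771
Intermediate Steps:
U = -4901
3130 + U = 3130 - 4901 = -1771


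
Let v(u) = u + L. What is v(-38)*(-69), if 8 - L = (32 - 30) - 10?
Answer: 1518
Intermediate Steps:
L = 16 (L = 8 - ((32 - 30) - 10) = 8 - (2 - 10) = 8 - 1*(-8) = 8 + 8 = 16)
v(u) = 16 + u (v(u) = u + 16 = 16 + u)
v(-38)*(-69) = (16 - 38)*(-69) = -22*(-69) = 1518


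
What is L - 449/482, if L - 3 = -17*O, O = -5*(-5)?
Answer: -203853/482 ≈ -422.93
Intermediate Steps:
O = 25
L = -422 (L = 3 - 17*25 = 3 - 425 = -422)
L - 449/482 = -422 - 449/482 = -203853/482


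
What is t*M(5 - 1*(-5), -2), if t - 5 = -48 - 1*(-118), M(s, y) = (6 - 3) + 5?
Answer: 600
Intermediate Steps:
M(s, y) = 8 (M(s, y) = 3 + 5 = 8)
t = 75 (t = 5 + (-48 - 1*(-118)) = 5 + (-48 + 118) = 5 + 70 = 75)
t*M(5 - 1*(-5), -2) = 75*8 = 600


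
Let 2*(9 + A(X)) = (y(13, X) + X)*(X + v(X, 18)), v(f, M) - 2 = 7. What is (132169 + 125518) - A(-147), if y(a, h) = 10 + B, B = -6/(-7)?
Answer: 1738115/7 ≈ 2.4830e+5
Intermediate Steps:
B = 6/7 (B = -6*(-1)/7 = -1*(-6/7) = 6/7 ≈ 0.85714)
v(f, M) = 9 (v(f, M) = 2 + 7 = 9)
y(a, h) = 76/7 (y(a, h) = 10 + 6/7 = 76/7)
A(X) = -9 + (9 + X)*(76/7 + X)/2 (A(X) = -9 + ((76/7 + X)*(X + 9))/2 = -9 + ((76/7 + X)*(9 + X))/2 = -9 + ((9 + X)*(76/7 + X))/2 = -9 + (9 + X)*(76/7 + X)/2)
(132169 + 125518) - A(-147) = (132169 + 125518) - (279/7 + (1/2)*(-147)**2 + (139/14)*(-147)) = 257687 - (279/7 + (1/2)*21609 - 2919/2) = 257687 - (279/7 + 21609/2 - 2919/2) = 257687 - 1*65694/7 = 257687 - 65694/7 = 1738115/7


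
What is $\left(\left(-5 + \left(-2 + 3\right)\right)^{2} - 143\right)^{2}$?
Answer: $16129$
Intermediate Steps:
$\left(\left(-5 + \left(-2 + 3\right)\right)^{2} - 143\right)^{2} = \left(\left(-5 + 1\right)^{2} - 143\right)^{2} = \left(\left(-4\right)^{2} - 143\right)^{2} = \left(16 - 143\right)^{2} = \left(-127\right)^{2} = 16129$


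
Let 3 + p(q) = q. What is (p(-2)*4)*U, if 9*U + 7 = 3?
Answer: 80/9 ≈ 8.8889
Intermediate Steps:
U = -4/9 (U = -7/9 + (1/9)*3 = -7/9 + 1/3 = -4/9 ≈ -0.44444)
p(q) = -3 + q
(p(-2)*4)*U = ((-3 - 2)*4)*(-4/9) = -5*4*(-4/9) = -20*(-4/9) = 80/9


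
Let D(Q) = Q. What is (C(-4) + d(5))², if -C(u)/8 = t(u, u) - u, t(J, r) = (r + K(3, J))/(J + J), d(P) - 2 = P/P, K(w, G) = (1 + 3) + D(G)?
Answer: 1089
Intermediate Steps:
K(w, G) = 4 + G (K(w, G) = (1 + 3) + G = 4 + G)
d(P) = 3 (d(P) = 2 + P/P = 2 + 1 = 3)
t(J, r) = (4 + J + r)/(2*J) (t(J, r) = (r + (4 + J))/(J + J) = (4 + J + r)/((2*J)) = (4 + J + r)*(1/(2*J)) = (4 + J + r)/(2*J))
C(u) = 8*u - 4*(4 + 2*u)/u (C(u) = -8*((4 + u + u)/(2*u) - u) = -8*((4 + 2*u)/(2*u) - u) = -8*(-u + (4 + 2*u)/(2*u)) = 8*u - 4*(4 + 2*u)/u)
(C(-4) + d(5))² = ((-8 - 16/(-4) + 8*(-4)) + 3)² = ((-8 - 16*(-¼) - 32) + 3)² = ((-8 + 4 - 32) + 3)² = (-36 + 3)² = (-33)² = 1089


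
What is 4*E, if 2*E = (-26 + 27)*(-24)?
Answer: -48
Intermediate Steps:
E = -12 (E = ((-26 + 27)*(-24))/2 = (1*(-24))/2 = (½)*(-24) = -12)
4*E = 4*(-12) = -48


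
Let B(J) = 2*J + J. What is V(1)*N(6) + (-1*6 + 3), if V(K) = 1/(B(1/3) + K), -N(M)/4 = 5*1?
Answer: -13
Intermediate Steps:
B(J) = 3*J
N(M) = -20
V(K) = 1/(1 + K) (V(K) = 1/(3/3 + K) = 1/(3*(1/3) + K) = 1/(1 + K))
V(1)*N(6) + (-1*6 + 3) = -20/(1 + 1) + (-1*6 + 3) = -20/2 + (-6 + 3) = (1/2)*(-20) - 3 = -10 - 3 = -13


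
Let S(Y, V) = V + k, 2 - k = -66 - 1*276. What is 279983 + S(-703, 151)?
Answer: 280478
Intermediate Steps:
k = 344 (k = 2 - (-66 - 1*276) = 2 - (-66 - 276) = 2 - 1*(-342) = 2 + 342 = 344)
S(Y, V) = 344 + V (S(Y, V) = V + 344 = 344 + V)
279983 + S(-703, 151) = 279983 + (344 + 151) = 279983 + 495 = 280478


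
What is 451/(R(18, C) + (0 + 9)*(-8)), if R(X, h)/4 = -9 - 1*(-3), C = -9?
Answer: -451/96 ≈ -4.6979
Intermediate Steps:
R(X, h) = -24 (R(X, h) = 4*(-9 - 1*(-3)) = 4*(-9 + 3) = 4*(-6) = -24)
451/(R(18, C) + (0 + 9)*(-8)) = 451/(-24 + (0 + 9)*(-8)) = 451/(-24 + 9*(-8)) = 451/(-24 - 72) = 451/(-96) = 451*(-1/96) = -451/96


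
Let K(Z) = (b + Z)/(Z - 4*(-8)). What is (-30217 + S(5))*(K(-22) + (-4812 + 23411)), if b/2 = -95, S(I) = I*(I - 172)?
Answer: -2884389228/5 ≈ -5.7688e+8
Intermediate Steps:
S(I) = I*(-172 + I)
b = -190 (b = 2*(-95) = -190)
K(Z) = (-190 + Z)/(32 + Z) (K(Z) = (-190 + Z)/(Z - 4*(-8)) = (-190 + Z)/(Z + 32) = (-190 + Z)/(32 + Z))
(-30217 + S(5))*(K(-22) + (-4812 + 23411)) = (-30217 + 5*(-172 + 5))*((-190 - 22)/(32 - 22) + (-4812 + 23411)) = (-30217 + 5*(-167))*(-212/10 + 18599) = (-30217 - 835)*((⅒)*(-212) + 18599) = -31052*(-106/5 + 18599) = -31052*92889/5 = -2884389228/5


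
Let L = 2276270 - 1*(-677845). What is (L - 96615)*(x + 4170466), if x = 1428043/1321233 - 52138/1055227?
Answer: 5538280960558115656882500/464733578297 ≈ 1.1917e+13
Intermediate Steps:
L = 2954115 (L = 2276270 + 677845 = 2954115)
x = 1438023084607/1394200734891 (x = 1428043*(1/1321233) - 52138*1/1055227 = 1428043/1321233 - 52138/1055227 = 1438023084607/1394200734891 ≈ 1.0314)
(L - 96615)*(x + 4170466) = (2954115 - 96615)*(1438023084607/1394200734891 + 4170466) = 2857500*(5814468200061013813/1394200734891) = 5538280960558115656882500/464733578297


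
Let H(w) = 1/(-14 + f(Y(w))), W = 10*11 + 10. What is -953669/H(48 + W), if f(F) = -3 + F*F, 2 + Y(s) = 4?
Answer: 12397697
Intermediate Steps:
Y(s) = 2 (Y(s) = -2 + 4 = 2)
W = 120 (W = 110 + 10 = 120)
f(F) = -3 + F²
H(w) = -1/13 (H(w) = 1/(-14 + (-3 + 2²)) = 1/(-14 + (-3 + 4)) = 1/(-14 + 1) = 1/(-13) = -1/13)
-953669/H(48 + W) = -953669/(-1/13) = -953669*(-13) = 12397697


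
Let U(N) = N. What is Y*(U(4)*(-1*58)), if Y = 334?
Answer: -77488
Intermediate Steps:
Y*(U(4)*(-1*58)) = 334*(4*(-1*58)) = 334*(4*(-58)) = 334*(-232) = -77488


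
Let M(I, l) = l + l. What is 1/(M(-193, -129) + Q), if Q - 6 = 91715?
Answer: 1/91463 ≈ 1.0933e-5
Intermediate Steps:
M(I, l) = 2*l
Q = 91721 (Q = 6 + 91715 = 91721)
1/(M(-193, -129) + Q) = 1/(2*(-129) + 91721) = 1/(-258 + 91721) = 1/91463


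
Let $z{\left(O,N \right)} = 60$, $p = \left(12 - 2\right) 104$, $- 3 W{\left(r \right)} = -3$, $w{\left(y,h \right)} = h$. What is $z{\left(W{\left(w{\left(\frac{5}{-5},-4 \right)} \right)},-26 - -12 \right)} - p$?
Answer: $-980$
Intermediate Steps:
$W{\left(r \right)} = 1$ ($W{\left(r \right)} = \left(- \frac{1}{3}\right) \left(-3\right) = 1$)
$p = 1040$ ($p = \left(12 - 2\right) 104 = 10 \cdot 104 = 1040$)
$z{\left(W{\left(w{\left(\frac{5}{-5},-4 \right)} \right)},-26 - -12 \right)} - p = 60 - 1040 = -980$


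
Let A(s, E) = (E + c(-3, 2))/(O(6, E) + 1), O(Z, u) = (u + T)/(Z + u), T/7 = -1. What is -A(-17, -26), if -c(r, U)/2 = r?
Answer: 400/53 ≈ 7.5472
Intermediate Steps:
T = -7 (T = 7*(-1) = -7)
c(r, U) = -2*r
O(Z, u) = (-7 + u)/(Z + u) (O(Z, u) = (u - 7)/(Z + u) = (-7 + u)/(Z + u))
A(s, E) = (6 + E)/(1 + (-7 + E)/(6 + E)) (A(s, E) = (E - 2*(-3))/((-7 + E)/(6 + E) + 1) = (E + 6)/(1 + (-7 + E)/(6 + E)) = (6 + E)/(1 + (-7 + E)/(6 + E)))
-A(-17, -26) = -(6 - 26)**2/(-1 + 2*(-26)) = -(-20)**2/(-1 - 52) = -400/(-53) = -(-1)*400/53 = -1*(-400/53) = 400/53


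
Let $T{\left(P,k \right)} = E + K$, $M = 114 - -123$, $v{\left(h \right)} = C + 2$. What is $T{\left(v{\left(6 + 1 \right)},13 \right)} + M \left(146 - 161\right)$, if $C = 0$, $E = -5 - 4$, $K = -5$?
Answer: $-3569$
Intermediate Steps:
$E = -9$
$v{\left(h \right)} = 2$ ($v{\left(h \right)} = 0 + 2 = 2$)
$M = 237$ ($M = 114 + 123 = 237$)
$T{\left(P,k \right)} = -14$ ($T{\left(P,k \right)} = -9 - 5 = -14$)
$T{\left(v{\left(6 + 1 \right)},13 \right)} + M \left(146 - 161\right) = -14 + 237 \left(146 - 161\right) = -14 + 237 \left(-15\right) = -14 - 3555 = -3569$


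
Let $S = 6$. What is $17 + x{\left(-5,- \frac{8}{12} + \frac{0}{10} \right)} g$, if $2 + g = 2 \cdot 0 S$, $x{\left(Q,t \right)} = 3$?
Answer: $11$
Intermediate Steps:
$g = -2$ ($g = -2 + 2 \cdot 0 \cdot 6 = -2 + 0 \cdot 6 = -2 + 0 = -2$)
$17 + x{\left(-5,- \frac{8}{12} + \frac{0}{10} \right)} g = 17 + 3 \left(-2\right) = 17 - 6 = 11$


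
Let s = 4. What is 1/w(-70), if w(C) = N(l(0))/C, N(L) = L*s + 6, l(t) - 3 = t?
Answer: -35/9 ≈ -3.8889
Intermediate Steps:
l(t) = 3 + t
N(L) = 6 + 4*L (N(L) = L*4 + 6 = 4*L + 6 = 6 + 4*L)
w(C) = 18/C (w(C) = (6 + 4*(3 + 0))/C = (6 + 4*3)/C = (6 + 12)/C = 18/C)
1/w(-70) = 1/(18/(-70)) = 1/(18*(-1/70)) = 1/(-9/35) = -35/9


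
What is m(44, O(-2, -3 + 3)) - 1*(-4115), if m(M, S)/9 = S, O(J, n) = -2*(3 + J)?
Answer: 4097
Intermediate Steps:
O(J, n) = -6 - 2*J
m(M, S) = 9*S
m(44, O(-2, -3 + 3)) - 1*(-4115) = 9*(-6 - 2*(-2)) - 1*(-4115) = 9*(-6 + 4) + 4115 = 9*(-2) + 4115 = -18 + 4115 = 4097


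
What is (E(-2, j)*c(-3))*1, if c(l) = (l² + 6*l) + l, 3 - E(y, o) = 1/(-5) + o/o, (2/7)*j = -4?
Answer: -132/5 ≈ -26.400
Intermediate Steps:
j = -14 (j = (7/2)*(-4) = -14)
E(y, o) = 11/5 (E(y, o) = 3 - (1/(-5) + o/o) = 3 - (1*(-⅕) + 1) = 3 - (-⅕ + 1) = 3 - 1*⅘ = 3 - ⅘ = 11/5)
c(l) = l² + 7*l
(E(-2, j)*c(-3))*1 = (11*(-3*(7 - 3))/5)*1 = (11*(-3*4)/5)*1 = ((11/5)*(-12))*1 = -132/5*1 = -132/5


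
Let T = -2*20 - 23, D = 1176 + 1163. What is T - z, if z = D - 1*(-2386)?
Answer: -4788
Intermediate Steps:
D = 2339
z = 4725 (z = 2339 - 1*(-2386) = 2339 + 2386 = 4725)
T = -63 (T = -40 - 23 = -63)
T - z = -63 - 1*4725 = -63 - 4725 = -4788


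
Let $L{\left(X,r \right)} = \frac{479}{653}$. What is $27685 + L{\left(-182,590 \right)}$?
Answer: $\frac{18078784}{653} \approx 27686.0$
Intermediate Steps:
$L{\left(X,r \right)} = \frac{479}{653}$ ($L{\left(X,r \right)} = 479 \cdot \frac{1}{653} = \frac{479}{653}$)
$27685 + L{\left(-182,590 \right)} = 27685 + \frac{479}{653} = \frac{18078784}{653}$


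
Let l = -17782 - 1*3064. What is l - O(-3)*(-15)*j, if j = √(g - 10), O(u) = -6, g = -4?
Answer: -20846 - 90*I*√14 ≈ -20846.0 - 336.75*I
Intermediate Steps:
j = I*√14 (j = √(-4 - 10) = √(-14) = I*√14 ≈ 3.7417*I)
l = -20846 (l = -17782 - 3064 = -20846)
l - O(-3)*(-15)*j = -20846 - (-6*(-15))*I*√14 = -20846 - 90*I*√14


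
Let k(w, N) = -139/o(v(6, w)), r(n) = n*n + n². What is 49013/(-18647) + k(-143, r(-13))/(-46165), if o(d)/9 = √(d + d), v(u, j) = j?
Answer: -49013/18647 - 139*I*√286/118828710 ≈ -2.6285 - 1.9782e-5*I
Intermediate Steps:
r(n) = 2*n² (r(n) = n² + n² = 2*n²)
o(d) = 9*√2*√d (o(d) = 9*√(d + d) = 9*√(2*d) = 9*(√2*√d) = 9*√2*√d)
k(w, N) = -139*√2/(18*√w)
49013/(-18647) + k(-143, r(-13))/(-46165) = 49013/(-18647) - 139*√2/(18*√(-143))/(-46165) = 49013*(-1/18647) - 139*√2*(-I*√143/143)/18*(-1/46165) = -49013/18647 + (139*I*√286/2574)*(-1/46165) = -49013/18647 - 139*I*√286/118828710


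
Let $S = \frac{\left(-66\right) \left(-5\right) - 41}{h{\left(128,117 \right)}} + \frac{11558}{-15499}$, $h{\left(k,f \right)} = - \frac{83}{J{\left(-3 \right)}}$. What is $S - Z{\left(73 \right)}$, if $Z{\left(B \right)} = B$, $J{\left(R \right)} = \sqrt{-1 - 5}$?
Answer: $- \frac{1142985}{15499} - \frac{289 i \sqrt{6}}{83} \approx -73.746 - 8.5289 i$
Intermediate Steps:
$J{\left(R \right)} = i \sqrt{6}$ ($J{\left(R \right)} = \sqrt{-6} = i \sqrt{6}$)
$h{\left(k,f \right)} = \frac{83 i \sqrt{6}}{6}$ ($h{\left(k,f \right)} = - \frac{83}{i \sqrt{6}} = - 83 \left(- \frac{i \sqrt{6}}{6}\right) = \frac{83 i \sqrt{6}}{6}$)
$S = - \frac{11558}{15499} - \frac{289 i \sqrt{6}}{83}$ ($S = \frac{\left(-66\right) \left(-5\right) - 41}{\frac{83}{6} i \sqrt{6}} + \frac{11558}{-15499} = \left(330 - 41\right) \left(- \frac{i \sqrt{6}}{83}\right) + 11558 \left(- \frac{1}{15499}\right) = 289 \left(- \frac{i \sqrt{6}}{83}\right) - \frac{11558}{15499} = - \frac{289 i \sqrt{6}}{83} - \frac{11558}{15499} = - \frac{11558}{15499} - \frac{289 i \sqrt{6}}{83} \approx -0.74573 - 8.5289 i$)
$S - Z{\left(73 \right)} = \left(- \frac{11558}{15499} - \frac{289 i \sqrt{6}}{83}\right) - 73 = - \frac{1142985}{15499} - \frac{289 i \sqrt{6}}{83}$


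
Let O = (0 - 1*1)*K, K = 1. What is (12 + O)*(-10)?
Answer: -110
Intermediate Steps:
O = -1 (O = (0 - 1*1)*1 = (0 - 1)*1 = -1*1 = -1)
(12 + O)*(-10) = (12 - 1)*(-10) = 11*(-10) = -110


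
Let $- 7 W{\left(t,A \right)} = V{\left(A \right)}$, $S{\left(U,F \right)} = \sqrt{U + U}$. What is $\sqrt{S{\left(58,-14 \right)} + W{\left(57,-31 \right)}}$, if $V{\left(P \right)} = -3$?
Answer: $\frac{\sqrt{21 + 98 \sqrt{29}}}{7} \approx 3.3465$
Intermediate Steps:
$S{\left(U,F \right)} = \sqrt{2} \sqrt{U}$ ($S{\left(U,F \right)} = \sqrt{2 U} = \sqrt{2} \sqrt{U}$)
$W{\left(t,A \right)} = \frac{3}{7}$ ($W{\left(t,A \right)} = \left(- \frac{1}{7}\right) \left(-3\right) = \frac{3}{7}$)
$\sqrt{S{\left(58,-14 \right)} + W{\left(57,-31 \right)}} = \sqrt{\sqrt{2} \sqrt{58} + \frac{3}{7}} = \sqrt{2 \sqrt{29} + \frac{3}{7}} = \sqrt{\frac{3}{7} + 2 \sqrt{29}}$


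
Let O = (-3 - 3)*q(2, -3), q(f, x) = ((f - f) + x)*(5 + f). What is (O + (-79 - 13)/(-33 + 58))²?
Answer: 9351364/625 ≈ 14962.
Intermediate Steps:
q(f, x) = x*(5 + f) (q(f, x) = (0 + x)*(5 + f) = x*(5 + f))
O = 126 (O = (-3 - 3)*(-3*(5 + 2)) = -(-18)*7 = -6*(-21) = 126)
(O + (-79 - 13)/(-33 + 58))² = (126 + (-79 - 13)/(-33 + 58))² = (126 - 92/25)² = (3058/25)² = 9351364/625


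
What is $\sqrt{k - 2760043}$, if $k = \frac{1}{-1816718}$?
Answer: $\frac{5 i \sqrt{364376934582903690}}{1816718} \approx 1661.3 i$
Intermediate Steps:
$k = - \frac{1}{1816718} \approx -5.5044 \cdot 10^{-7}$
$\sqrt{k - 2760043} = \sqrt{- \frac{1}{1816718} - 2760043} = \sqrt{- \frac{5014219798875}{1816718}} = \frac{5 i \sqrt{364376934582903690}}{1816718}$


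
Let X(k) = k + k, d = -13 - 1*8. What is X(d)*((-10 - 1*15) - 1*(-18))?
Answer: 294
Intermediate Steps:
d = -21 (d = -13 - 8 = -21)
X(k) = 2*k
X(d)*((-10 - 1*15) - 1*(-18)) = (2*(-21))*((-10 - 1*15) - 1*(-18)) = -42*((-10 - 15) + 18) = -42*(-25 + 18) = -42*(-7) = 294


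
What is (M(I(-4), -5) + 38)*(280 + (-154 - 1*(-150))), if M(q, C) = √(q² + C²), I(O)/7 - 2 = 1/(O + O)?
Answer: 10488 + 345*√505/2 ≈ 14364.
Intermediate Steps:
I(O) = 14 + 7/(2*O) (I(O) = 14 + 7/(O + O) = 14 + 7/((2*O)) = 14 + 7*(1/(2*O)) = 14 + 7/(2*O))
M(q, C) = √(C² + q²)
(M(I(-4), -5) + 38)*(280 + (-154 - 1*(-150))) = (√((-5)² + (14 + (7/2)/(-4))²) + 38)*(280 + (-154 - 1*(-150))) = (√(25 + (14 + (7/2)*(-¼))²) + 38)*(280 + (-154 + 150)) = (√(25 + (14 - 7/8)²) + 38)*(280 - 4) = (√(25 + (105/8)²) + 38)*276 = (√(25 + 11025/64) + 38)*276 = (√(12625/64) + 38)*276 = (5*√505/8 + 38)*276 = (38 + 5*√505/8)*276 = 10488 + 345*√505/2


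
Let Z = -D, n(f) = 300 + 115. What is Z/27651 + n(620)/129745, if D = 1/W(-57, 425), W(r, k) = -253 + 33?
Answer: 45903019/14350315980 ≈ 0.0031987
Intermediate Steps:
W(r, k) = -220
n(f) = 415
D = -1/220 (D = 1/(-220) = -1/220 ≈ -0.0045455)
Z = 1/220 (Z = -1*(-1/220) = 1/220 ≈ 0.0045455)
Z/27651 + n(620)/129745 = (1/220)/27651 + 415/129745 = (1/220)*(1/27651) + 415*(1/129745) = 1/6083220 + 83/25949 = 45903019/14350315980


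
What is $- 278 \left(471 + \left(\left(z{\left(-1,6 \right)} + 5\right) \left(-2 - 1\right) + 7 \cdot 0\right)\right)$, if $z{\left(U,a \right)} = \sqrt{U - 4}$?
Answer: $-126768 + 834 i \sqrt{5} \approx -1.2677 \cdot 10^{5} + 1864.9 i$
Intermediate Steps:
$z{\left(U,a \right)} = \sqrt{-4 + U}$
$- 278 \left(471 + \left(\left(z{\left(-1,6 \right)} + 5\right) \left(-2 - 1\right) + 7 \cdot 0\right)\right) = - 278 \left(471 + \left(\left(\sqrt{-4 - 1} + 5\right) \left(-2 - 1\right) + 7 \cdot 0\right)\right) = - 278 \left(471 + \left(\left(\sqrt{-5} + 5\right) \left(-3\right) + 0\right)\right) = - 278 \left(471 + \left(\left(i \sqrt{5} + 5\right) \left(-3\right) + 0\right)\right) = - 278 \left(471 + \left(\left(5 + i \sqrt{5}\right) \left(-3\right) + 0\right)\right) = - 278 \left(471 - \left(15 + 3 i \sqrt{5}\right)\right) = - 278 \left(456 - 3 i \sqrt{5}\right) = -126768 + 834 i \sqrt{5}$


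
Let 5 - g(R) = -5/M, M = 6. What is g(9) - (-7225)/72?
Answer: 7645/72 ≈ 106.18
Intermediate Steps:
g(R) = 35/6 (g(R) = 5 - (-5)/6 = 5 - 1*(-5/6) = 5 + 5/6 = 35/6)
g(9) - (-7225)/72 = 35/6 - (-7225)/72 = 35/6 - 85*(-85/72) = 35/6 + 7225/72 = 7645/72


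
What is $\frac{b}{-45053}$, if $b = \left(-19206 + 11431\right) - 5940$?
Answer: $\frac{13715}{45053} \approx 0.30442$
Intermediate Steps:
$b = -13715$ ($b = -7775 - 5940 = -13715$)
$\frac{b}{-45053} = - \frac{13715}{-45053} = \left(-13715\right) \left(- \frac{1}{45053}\right) = \frac{13715}{45053}$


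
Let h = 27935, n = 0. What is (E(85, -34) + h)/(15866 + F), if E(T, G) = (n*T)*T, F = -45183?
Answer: -27935/29317 ≈ -0.95286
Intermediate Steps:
E(T, G) = 0 (E(T, G) = (0*T)*T = 0*T = 0)
(E(85, -34) + h)/(15866 + F) = (0 + 27935)/(15866 - 45183) = 27935/(-29317) = 27935*(-1/29317) = -27935/29317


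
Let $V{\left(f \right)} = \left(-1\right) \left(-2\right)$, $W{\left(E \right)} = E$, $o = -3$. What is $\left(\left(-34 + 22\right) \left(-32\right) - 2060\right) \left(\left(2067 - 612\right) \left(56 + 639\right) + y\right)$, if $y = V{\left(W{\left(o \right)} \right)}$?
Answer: $-1694816452$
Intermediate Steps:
$V{\left(f \right)} = 2$
$y = 2$
$\left(\left(-34 + 22\right) \left(-32\right) - 2060\right) \left(\left(2067 - 612\right) \left(56 + 639\right) + y\right) = \left(\left(-34 + 22\right) \left(-32\right) - 2060\right) \left(\left(2067 - 612\right) \left(56 + 639\right) + 2\right) = \left(\left(-12\right) \left(-32\right) - 2060\right) \left(1455 \cdot 695 + 2\right) = \left(384 - 2060\right) \left(1011225 + 2\right) = \left(-1676\right) 1011227 = -1694816452$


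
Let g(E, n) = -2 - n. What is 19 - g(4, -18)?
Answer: 3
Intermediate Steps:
19 - g(4, -18) = 19 - (-2 - 1*(-18)) = 19 - (-2 + 18) = 19 - 1*16 = 19 - 16 = 3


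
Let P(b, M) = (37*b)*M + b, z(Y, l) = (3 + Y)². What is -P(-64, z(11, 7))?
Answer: 464192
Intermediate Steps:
P(b, M) = b + 37*M*b (P(b, M) = 37*M*b + b = b + 37*M*b)
-P(-64, z(11, 7)) = -(-64)*(1 + 37*(3 + 11)²) = -(-64)*(1 + 37*14²) = -(-64)*(1 + 37*196) = -(-64)*(1 + 7252) = -(-64)*7253 = -1*(-464192) = 464192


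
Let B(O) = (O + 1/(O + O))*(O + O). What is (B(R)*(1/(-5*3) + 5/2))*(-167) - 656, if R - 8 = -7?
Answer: -18751/10 ≈ -1875.1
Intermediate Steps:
R = 1 (R = 8 - 7 = 1)
B(O) = 2*O*(O + 1/(2*O)) (B(O) = (O + 1/(2*O))*(2*O) = 2*O*(O + 1/(2*O)))
(B(R)*(1/(-5*3) + 5/2))*(-167) - 656 = ((1 + 2*1²)*(1/(-5*3) + 5/2))*(-167) - 656 = ((1 + 2*1)*(-⅕*⅓ + 5*(½)))*(-167) - 656 = ((1 + 2)*(-1/15 + 5/2))*(-167) - 656 = (3*(73/30))*(-167) - 656 = (73/10)*(-167) - 656 = -12191/10 - 656 = -18751/10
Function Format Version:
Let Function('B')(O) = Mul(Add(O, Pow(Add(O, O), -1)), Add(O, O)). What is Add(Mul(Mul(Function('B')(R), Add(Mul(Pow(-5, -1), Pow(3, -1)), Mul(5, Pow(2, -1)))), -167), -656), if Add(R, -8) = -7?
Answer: Rational(-18751, 10) ≈ -1875.1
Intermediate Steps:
R = 1 (R = Add(8, -7) = 1)
Function('B')(O) = Mul(2, O, Add(O, Mul(Rational(1, 2), Pow(O, -1)))) (Function('B')(O) = Mul(Add(O, Pow(Mul(2, O), -1)), Mul(2, O)) = Mul(Add(O, Mul(Rational(1, 2), Pow(O, -1))), Mul(2, O)) = Mul(2, O, Add(O, Mul(Rational(1, 2), Pow(O, -1)))))
Add(Mul(Mul(Function('B')(R), Add(Mul(Pow(-5, -1), Pow(3, -1)), Mul(5, Pow(2, -1)))), -167), -656) = Add(Mul(Mul(Add(1, Mul(2, Pow(1, 2))), Add(Mul(Pow(-5, -1), Pow(3, -1)), Mul(5, Pow(2, -1)))), -167), -656) = Add(Mul(Mul(Add(1, Mul(2, 1)), Add(Mul(Rational(-1, 5), Rational(1, 3)), Mul(5, Rational(1, 2)))), -167), -656) = Add(Mul(Mul(Add(1, 2), Add(Rational(-1, 15), Rational(5, 2))), -167), -656) = Add(Mul(Mul(3, Rational(73, 30)), -167), -656) = Add(Mul(Rational(73, 10), -167), -656) = Add(Rational(-12191, 10), -656) = Rational(-18751, 10)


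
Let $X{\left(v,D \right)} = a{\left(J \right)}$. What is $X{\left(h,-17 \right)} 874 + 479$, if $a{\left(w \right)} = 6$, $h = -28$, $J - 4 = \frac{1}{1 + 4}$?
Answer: $5723$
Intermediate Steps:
$J = \frac{21}{5}$ ($J = 4 + \frac{1}{1 + 4} = 4 + \frac{1}{5} = \frac{21}{5} \approx 4.2$)
$X{\left(v,D \right)} = 6$
$X{\left(h,-17 \right)} 874 + 479 = 6 \cdot 874 + 479 = 5244 + 479 = 5723$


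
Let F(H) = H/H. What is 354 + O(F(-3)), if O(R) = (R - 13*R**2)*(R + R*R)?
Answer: 330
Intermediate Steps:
F(H) = 1
O(R) = (R + R**2)*(R - 13*R**2) (O(R) = (R - 13*R**2)*(R + R**2) = (R + R**2)*(R - 13*R**2))
354 + O(F(-3)) = 354 + 1**2*(1 - 13*1**2 - 12*1) = 354 + 1*(1 - 13*1 - 12) = 354 + 1*(1 - 13 - 12) = 354 + 1*(-24) = 354 - 24 = 330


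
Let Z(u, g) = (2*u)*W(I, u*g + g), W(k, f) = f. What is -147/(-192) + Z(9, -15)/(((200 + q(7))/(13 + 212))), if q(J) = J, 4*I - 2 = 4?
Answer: -4318873/1472 ≈ -2934.0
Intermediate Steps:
I = 3/2 (I = ½ + (¼)*4 = ½ + 1 = 3/2 ≈ 1.5000)
Z(u, g) = 2*u*(g + g*u) (Z(u, g) = (2*u)*(u*g + g) = (2*u)*(g*u + g) = (2*u)*(g + g*u) = 2*u*(g + g*u))
-147/(-192) + Z(9, -15)/(((200 + q(7))/(13 + 212))) = -147/(-192) + (2*(-15)*9*(1 + 9))/(((200 + 7)/(13 + 212))) = -147*(-1/192) + (2*(-15)*9*10)/((207/225)) = 49/64 - 2700/(207*(1/225)) = 49/64 - 2700/23/25 = 49/64 - 2700*25/23 = 49/64 - 67500/23 = -4318873/1472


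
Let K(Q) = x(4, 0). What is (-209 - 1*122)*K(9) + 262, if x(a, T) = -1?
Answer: 593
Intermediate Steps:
K(Q) = -1
(-209 - 1*122)*K(9) + 262 = (-209 - 1*122)*(-1) + 262 = (-209 - 122)*(-1) + 262 = -331*(-1) + 262 = 331 + 262 = 593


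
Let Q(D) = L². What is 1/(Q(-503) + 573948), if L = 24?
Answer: 1/574524 ≈ 1.7406e-6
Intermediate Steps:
Q(D) = 576 (Q(D) = 24² = 576)
1/(Q(-503) + 573948) = 1/(576 + 573948) = 1/574524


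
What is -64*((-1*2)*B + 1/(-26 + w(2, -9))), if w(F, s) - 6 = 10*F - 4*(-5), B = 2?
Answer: 1264/5 ≈ 252.80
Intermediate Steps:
w(F, s) = 26 + 10*F (w(F, s) = 6 + (10*F - 4*(-5)) = 6 + (10*F + 20) = 6 + (20 + 10*F) = 26 + 10*F)
-64*((-1*2)*B + 1/(-26 + w(2, -9))) = -64*(-1*2*2 + 1/(-26 + (26 + 10*2))) = -64*(-2*2 + 1/(-26 + (26 + 20))) = -64*(-4 + 1/(-26 + 46)) = -64*(-4 + 1/20) = -64*(-79/20) = 1264/5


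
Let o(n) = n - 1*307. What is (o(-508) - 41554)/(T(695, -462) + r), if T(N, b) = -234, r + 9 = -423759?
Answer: 14123/141334 ≈ 0.099926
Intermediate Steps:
r = -423768 (r = -9 - 423759 = -423768)
o(n) = -307 + n (o(n) = n - 307 = -307 + n)
(o(-508) - 41554)/(T(695, -462) + r) = ((-307 - 508) - 41554)/(-234 - 423768) = (-815 - 41554)/(-424002) = -42369*(-1/424002) = 14123/141334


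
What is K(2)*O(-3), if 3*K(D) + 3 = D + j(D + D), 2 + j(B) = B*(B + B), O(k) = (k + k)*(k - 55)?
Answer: 3364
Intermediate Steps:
O(k) = 2*k*(-55 + k) (O(k) = (2*k)*(-55 + k) = 2*k*(-55 + k))
j(B) = -2 + 2*B² (j(B) = -2 + B*(B + B) = -2 + B*(2*B) = -2 + 2*B²)
K(D) = -5/3 + D/3 + 8*D²/3 (K(D) = -1 + (D + (-2 + 2*(D + D)²))/3 = -1 + (D + (-2 + 2*(2*D)²))/3 = -1 + (D + (-2 + 2*(4*D²)))/3 = -1 + (D + (-2 + 8*D²))/3 = -1 + (-2 + D + 8*D²)/3 = -1 + (-⅔ + D/3 + 8*D²/3) = -5/3 + D/3 + 8*D²/3)
K(2)*O(-3) = (-5/3 + (⅓)*2 + (8/3)*2²)*(2*(-3)*(-55 - 3)) = (-5/3 + ⅔ + (8/3)*4)*(2*(-3)*(-58)) = (-5/3 + ⅔ + 32/3)*348 = (29/3)*348 = 3364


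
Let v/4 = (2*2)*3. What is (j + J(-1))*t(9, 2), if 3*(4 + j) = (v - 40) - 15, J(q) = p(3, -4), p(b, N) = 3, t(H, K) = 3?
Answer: -10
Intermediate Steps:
v = 48 (v = 4*((2*2)*3) = 4*(4*3) = 4*12 = 48)
J(q) = 3
j = -19/3 (j = -4 + ((48 - 40) - 15)/3 = -4 + (8 - 15)/3 = -4 + (⅓)*(-7) = -4 - 7/3 = -19/3 ≈ -6.3333)
(j + J(-1))*t(9, 2) = (-19/3 + 3)*3 = -10/3*3 = -10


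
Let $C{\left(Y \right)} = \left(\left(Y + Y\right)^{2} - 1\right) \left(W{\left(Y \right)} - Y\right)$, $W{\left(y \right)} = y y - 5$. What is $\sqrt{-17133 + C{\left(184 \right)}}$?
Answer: $4 \sqrt{284954313} \approx 67522.0$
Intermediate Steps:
$W{\left(y \right)} = -5 + y^{2}$ ($W{\left(y \right)} = y^{2} - 5 = -5 + y^{2}$)
$C{\left(Y \right)} = \left(-1 + 4 Y^{2}\right) \left(-5 + Y^{2} - Y\right)$ ($C{\left(Y \right)} = \left(\left(Y + Y\right)^{2} - 1\right) \left(\left(-5 + Y^{2}\right) - Y\right) = \left(\left(2 Y\right)^{2} - 1\right) \left(-5 + Y^{2} - Y\right) = \left(4 Y^{2} - 1\right) \left(-5 + Y^{2} - Y\right) = \left(-1 + 4 Y^{2}\right) \left(-5 + Y^{2} - Y\right)$)
$\sqrt{-17133 + C{\left(184 \right)}} = \sqrt{-17133 + \left(5 + 184 - 21 \cdot 184^{2} - 4 \cdot 184^{3} + 4 \cdot 184^{4}\right)} = \sqrt{-17133 + \left(5 + 184 - 710976 - 24918016 + 4 \cdot 1146228736\right)} = \sqrt{-17133 + \left(5 + 184 - 710976 - 24918016 + 4584914944\right)} = \sqrt{-17133 + 4559286141} = \sqrt{4559269008} = 4 \sqrt{284954313}$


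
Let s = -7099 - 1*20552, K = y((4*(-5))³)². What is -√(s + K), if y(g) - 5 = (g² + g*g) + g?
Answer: -√16381953343892374 ≈ -1.2799e+8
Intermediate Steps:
y(g) = 5 + g + 2*g² (y(g) = 5 + ((g² + g*g) + g) = 5 + ((g² + g²) + g) = 5 + (2*g² + g) = 5 + (g + 2*g²) = 5 + g + 2*g²)
K = 16381953343920025 (K = (5 + (4*(-5))³ + 2*((4*(-5))³)²)² = (5 + (-20)³ + 2*((-20)³)²)² = (5 - 8000 + 2*(-8000)²)² = (5 - 8000 + 2*64000000)² = (5 - 8000 + 128000000)² = 127992005² = 16381953343920025)
s = -27651 (s = -7099 - 20552 = -27651)
-√(s + K) = -√(-27651 + 16381953343920025) = -√16381953343892374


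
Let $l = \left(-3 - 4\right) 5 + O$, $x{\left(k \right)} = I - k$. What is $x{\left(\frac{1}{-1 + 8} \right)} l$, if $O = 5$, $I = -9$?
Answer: $\frac{1920}{7} \approx 274.29$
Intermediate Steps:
$x{\left(k \right)} = -9 - k$
$l = -30$ ($l = \left(-3 - 4\right) 5 + 5 = \left(-7\right) 5 + 5 = -35 + 5 = -30$)
$x{\left(\frac{1}{-1 + 8} \right)} l = \left(-9 - \frac{1}{-1 + 8}\right) \left(-30\right) = \left(-9 - \frac{1}{7}\right) \left(-30\right) = \left(- \frac{64}{7}\right) \left(-30\right) = \frac{1920}{7}$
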